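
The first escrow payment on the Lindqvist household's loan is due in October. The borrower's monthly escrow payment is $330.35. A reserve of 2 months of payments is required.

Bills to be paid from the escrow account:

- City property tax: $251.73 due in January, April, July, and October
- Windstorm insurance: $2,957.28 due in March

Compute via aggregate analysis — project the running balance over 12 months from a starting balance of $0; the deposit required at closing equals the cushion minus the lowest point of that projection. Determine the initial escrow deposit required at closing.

Cushion = 2 × $330.35 = $660.70
Trial balance (start $0, +$330.35 each month, − disbursements):
  Oct: +$330.35 − $251.73 → $78.62
  Nov: +$330.35 → $408.97
  Dec: +$330.35 → $739.32
  Jan: +$330.35 − $251.73 → $817.94
  Feb: +$330.35 → $1,148.29
  Mar: +$330.35 − $2,957.28 → -$1,478.64
  Apr: +$330.35 − $251.73 → -$1,400.02
  May: +$330.35 → -$1,069.67
  Jun: +$330.35 → -$739.32
  Jul: +$330.35 − $251.73 → -$660.70
  Aug: +$330.35 → -$330.35
  Sep: +$330.35 → $0.00
Lowest trial balance = -$1,478.64 (Mar)
Initial deposit = cushion − low point = $660.70 − (-$1,478.64) = $2,139.34

$2,139.34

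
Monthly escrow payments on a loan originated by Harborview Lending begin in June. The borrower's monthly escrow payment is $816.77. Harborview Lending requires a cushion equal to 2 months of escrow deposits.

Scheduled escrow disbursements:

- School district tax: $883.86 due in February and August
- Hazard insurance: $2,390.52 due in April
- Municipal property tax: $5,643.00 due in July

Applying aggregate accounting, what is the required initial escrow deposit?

Cushion = 2 × $816.77 = $1,633.54
Trial balance (start $0, +$816.77 each month, − disbursements):
  Jun: +$816.77 → $816.77
  Jul: +$816.77 − $5,643.00 → -$4,009.46
  Aug: +$816.77 − $883.86 → -$4,076.55
  Sep: +$816.77 → -$3,259.78
  Oct: +$816.77 → -$2,443.01
  Nov: +$816.77 → -$1,626.24
  Dec: +$816.77 → -$809.47
  Jan: +$816.77 → $7.30
  Feb: +$816.77 − $883.86 → -$59.79
  Mar: +$816.77 → $756.98
  Apr: +$816.77 − $2,390.52 → -$816.77
  May: +$816.77 → $0.00
Lowest trial balance = -$4,076.55 (Aug)
Initial deposit = cushion − low point = $1,633.54 − (-$4,076.55) = $5,710.09

$5,710.09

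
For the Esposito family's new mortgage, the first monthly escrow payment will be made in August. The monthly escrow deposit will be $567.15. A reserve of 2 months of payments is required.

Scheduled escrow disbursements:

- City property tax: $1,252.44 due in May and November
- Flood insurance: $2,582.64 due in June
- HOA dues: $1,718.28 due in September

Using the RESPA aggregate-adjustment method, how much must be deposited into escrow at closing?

Cushion = 2 × $567.15 = $1,134.30
Trial balance (start $0, +$567.15 each month, − disbursements):
  Aug: +$567.15 → $567.15
  Sep: +$567.15 − $1,718.28 → -$583.98
  Oct: +$567.15 → -$16.83
  Nov: +$567.15 − $1,252.44 → -$702.12
  Dec: +$567.15 → -$134.97
  Jan: +$567.15 → $432.18
  Feb: +$567.15 → $999.33
  Mar: +$567.15 → $1,566.48
  Apr: +$567.15 → $2,133.63
  May: +$567.15 − $1,252.44 → $1,448.34
  Jun: +$567.15 − $2,582.64 → -$567.15
  Jul: +$567.15 → $0.00
Lowest trial balance = -$702.12 (Nov)
Initial deposit = cushion − low point = $1,134.30 − (-$702.12) = $1,836.42

$1,836.42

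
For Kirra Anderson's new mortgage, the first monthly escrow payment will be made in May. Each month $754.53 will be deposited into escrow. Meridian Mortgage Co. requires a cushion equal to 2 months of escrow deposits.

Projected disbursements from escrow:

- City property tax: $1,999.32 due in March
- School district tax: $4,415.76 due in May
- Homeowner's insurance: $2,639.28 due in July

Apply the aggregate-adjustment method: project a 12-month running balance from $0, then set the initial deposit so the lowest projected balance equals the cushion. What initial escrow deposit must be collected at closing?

Cushion = 2 × $754.53 = $1,509.06
Trial balance (start $0, +$754.53 each month, − disbursements):
  May: +$754.53 − $4,415.76 → -$3,661.23
  Jun: +$754.53 → -$2,906.70
  Jul: +$754.53 − $2,639.28 → -$4,791.45
  Aug: +$754.53 → -$4,036.92
  Sep: +$754.53 → -$3,282.39
  Oct: +$754.53 → -$2,527.86
  Nov: +$754.53 → -$1,773.33
  Dec: +$754.53 → -$1,018.80
  Jan: +$754.53 → -$264.27
  Feb: +$754.53 → $490.26
  Mar: +$754.53 − $1,999.32 → -$754.53
  Apr: +$754.53 → $0.00
Lowest trial balance = -$4,791.45 (Jul)
Initial deposit = cushion − low point = $1,509.06 − (-$4,791.45) = $6,300.51

$6,300.51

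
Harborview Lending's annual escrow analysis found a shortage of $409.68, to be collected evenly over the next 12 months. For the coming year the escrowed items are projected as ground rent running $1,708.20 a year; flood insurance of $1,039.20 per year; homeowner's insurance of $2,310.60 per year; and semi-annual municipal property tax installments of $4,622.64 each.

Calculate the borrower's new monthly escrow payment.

$1,226.08

Ground rent = $1,708.20 annually
Flood insurance = $1,039.20 annually
Homeowner's insurance = $2,310.60 annually
Municipal property tax = $4,622.64 × 2 = $9,245.28 annually
Combined annual = $1,708.20 + $1,039.20 + $2,310.60 + $9,245.28 = $14,303.28
Monthly = $14,303.28 / 12 = $1,191.94
Monthly shortage recovery: $409.68 / 12 = $34.14
New monthly escrow = $1,191.94 + $34.14 = $1,226.08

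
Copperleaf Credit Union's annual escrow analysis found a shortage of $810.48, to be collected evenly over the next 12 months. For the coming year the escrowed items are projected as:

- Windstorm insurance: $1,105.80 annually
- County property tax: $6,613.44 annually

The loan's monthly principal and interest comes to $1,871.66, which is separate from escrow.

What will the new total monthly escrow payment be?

Windstorm insurance — $1,105.80
County property tax — $6,613.44
Yearly total = $7,719.24
Monthly escrow = $7,719.24 ÷ 12 = $643.27
Shortage per month = $810.48 ÷ 12 = $67.54
Adjusted monthly = $643.27 + $67.54 = $710.81

$710.81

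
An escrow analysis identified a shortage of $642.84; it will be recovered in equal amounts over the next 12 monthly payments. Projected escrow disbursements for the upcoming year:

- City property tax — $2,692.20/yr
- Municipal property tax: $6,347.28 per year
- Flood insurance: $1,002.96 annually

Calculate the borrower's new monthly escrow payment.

City property tax = $2,692.20
Municipal property tax = $6,347.28
Flood insurance = $1,002.96
Combined annual = $10,042.44
Monthly = $10,042.44 ÷ 12 = $836.87
Monthly shortage recovery: $642.84 ÷ 12 = $53.57
New monthly escrow = $836.87 + $53.57 = $890.44

$890.44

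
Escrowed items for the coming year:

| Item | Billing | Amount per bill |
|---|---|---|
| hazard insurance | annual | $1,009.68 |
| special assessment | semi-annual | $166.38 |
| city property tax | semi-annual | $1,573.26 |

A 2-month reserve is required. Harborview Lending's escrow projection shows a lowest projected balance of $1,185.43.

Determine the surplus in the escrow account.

$437.27

Hazard insurance = $1,009.68/yr
Special assessment = $166.38 × 2 = $332.76/yr
City property tax = $1,573.26 × 2 = $3,146.52/yr
Total per year = $4,488.96
Monthly = $4,488.96 / 12 = $374.08
Required cushion = 2 × $374.08 = $748.16
Excess over cushion: $1,185.43 − $748.16 = $437.27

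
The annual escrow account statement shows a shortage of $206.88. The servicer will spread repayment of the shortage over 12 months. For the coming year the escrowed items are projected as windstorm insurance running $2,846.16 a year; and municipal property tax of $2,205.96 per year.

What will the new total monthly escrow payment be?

$438.25

Windstorm insurance — $2,846.16
Municipal property tax — $2,205.96
Combined annual = $2,846.16 + $2,205.96 = $5,052.12
Monthly = $5,052.12 / 12 = $421.01
Shortage spread = $206.88 / 12 = $17.24/mo
New monthly escrow = $421.01 + $17.24 = $438.25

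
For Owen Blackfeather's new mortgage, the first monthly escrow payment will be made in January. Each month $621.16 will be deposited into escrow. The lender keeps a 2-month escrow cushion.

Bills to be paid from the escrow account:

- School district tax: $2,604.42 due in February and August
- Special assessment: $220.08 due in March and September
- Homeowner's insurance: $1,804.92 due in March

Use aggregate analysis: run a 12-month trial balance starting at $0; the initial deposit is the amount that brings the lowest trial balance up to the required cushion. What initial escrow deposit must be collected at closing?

Cushion = 2 × $621.16 = $1,242.32
Trial balance (start $0, +$621.16 each month, − disbursements):
  Jan: +$621.16 → $621.16
  Feb: +$621.16 − $2,604.42 → -$1,362.10
  Mar: +$621.16 − $2,025.00 → -$2,765.94
  Apr: +$621.16 → -$2,144.78
  May: +$621.16 → -$1,523.62
  Jun: +$621.16 → -$902.46
  Jul: +$621.16 → -$281.30
  Aug: +$621.16 − $2,604.42 → -$2,264.56
  Sep: +$621.16 − $220.08 → -$1,863.48
  Oct: +$621.16 → -$1,242.32
  Nov: +$621.16 → -$621.16
  Dec: +$621.16 → $0.00
Lowest trial balance = -$2,765.94 (Mar)
Initial deposit = cushion − low point = $1,242.32 − (-$2,765.94) = $4,008.26

$4,008.26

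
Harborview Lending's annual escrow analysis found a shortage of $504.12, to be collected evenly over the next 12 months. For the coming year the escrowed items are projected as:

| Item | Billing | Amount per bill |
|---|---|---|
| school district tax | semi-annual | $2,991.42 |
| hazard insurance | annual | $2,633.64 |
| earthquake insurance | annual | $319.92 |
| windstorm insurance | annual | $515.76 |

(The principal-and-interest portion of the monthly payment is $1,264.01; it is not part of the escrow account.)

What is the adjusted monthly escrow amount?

$829.69

School district tax: $2,991.42 × 2 = $5,982.84 annually
Hazard insurance: $2,633.64 annually
Earthquake insurance: $319.92 annually
Windstorm insurance: $515.76 annually
Annual escrow total = $5,982.84 + $2,633.64 + $319.92 + $515.76 = $9,452.16
Monthly escrow = $9,452.16 ÷ 12 = $787.68
Monthly shortage recovery: $504.12 / 12 = $42.01
New monthly escrow = $787.68 + $42.01 = $829.69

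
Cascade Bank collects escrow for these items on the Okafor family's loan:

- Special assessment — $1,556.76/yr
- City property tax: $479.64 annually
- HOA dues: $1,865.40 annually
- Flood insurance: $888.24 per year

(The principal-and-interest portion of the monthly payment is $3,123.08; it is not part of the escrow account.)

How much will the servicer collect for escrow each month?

$399.17

Special assessment — $1,556.76/yr
City property tax — $479.64/yr
HOA dues — $1,865.40/yr
Flood insurance — $888.24/yr
Combined annual = $1,556.76 + $479.64 + $1,865.40 + $888.24 = $4,790.04
Base monthly escrow = $4,790.04 / 12 = $399.17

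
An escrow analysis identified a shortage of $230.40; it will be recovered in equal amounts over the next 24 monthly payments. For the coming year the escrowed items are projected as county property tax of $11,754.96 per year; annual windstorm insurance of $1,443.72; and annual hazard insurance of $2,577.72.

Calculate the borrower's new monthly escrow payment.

$1,324.30

County property tax: $11,754.96
Windstorm insurance: $1,443.72
Hazard insurance: $2,577.72
Total annual escrow = $11,754.96 + $1,443.72 + $2,577.72 = $15,776.40
Monthly = $15,776.40 / 12 = $1,314.70
Shortage per month = $230.40 ÷ 24 = $9.60
New monthly escrow = $1,314.70 + $9.60 = $1,324.30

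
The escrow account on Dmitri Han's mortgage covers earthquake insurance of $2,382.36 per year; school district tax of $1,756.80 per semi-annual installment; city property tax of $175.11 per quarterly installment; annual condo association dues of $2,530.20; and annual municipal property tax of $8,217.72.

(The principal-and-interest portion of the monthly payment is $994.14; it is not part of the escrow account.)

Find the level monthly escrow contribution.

Earthquake insurance — $2,382.36/yr
School district tax — $1,756.80 × 2 = $3,513.60/yr
City property tax — $175.11 × 4 = $700.44/yr
Condo association dues — $2,530.20/yr
Municipal property tax — $8,217.72/yr
Annual escrow total = $2,382.36 + $3,513.60 + $700.44 + $2,530.20 + $8,217.72 = $17,344.32
Per month = $17,344.32 / 12 = $1,445.36

$1,445.36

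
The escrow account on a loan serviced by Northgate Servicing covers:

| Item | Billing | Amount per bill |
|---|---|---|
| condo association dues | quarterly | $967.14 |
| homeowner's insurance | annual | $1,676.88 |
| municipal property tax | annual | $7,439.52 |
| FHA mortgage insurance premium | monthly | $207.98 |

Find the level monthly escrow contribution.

$1,290.06

Condo association dues — $967.14 × 4 = $3,868.56 annually
Homeowner's insurance — $1,676.88 annually
Municipal property tax — $7,439.52 annually
FHA mortgage insurance premium — $207.98 × 12 = $2,495.76 annually
Combined annual = $3,868.56 + $1,676.88 + $7,439.52 + $2,495.76 = $15,480.72
Monthly = $15,480.72 ÷ 12 = $1,290.06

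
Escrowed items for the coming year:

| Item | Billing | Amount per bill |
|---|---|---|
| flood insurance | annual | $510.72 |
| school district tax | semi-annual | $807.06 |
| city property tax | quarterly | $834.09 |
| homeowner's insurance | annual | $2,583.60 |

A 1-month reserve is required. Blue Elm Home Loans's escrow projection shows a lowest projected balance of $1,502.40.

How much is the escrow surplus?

$832.00

Flood insurance = $510.72/yr
School district tax = $807.06 × 2 = $1,614.12/yr
City property tax = $834.09 × 4 = $3,336.36/yr
Homeowner's insurance = $2,583.60/yr
Total per year = $510.72 + $1,614.12 + $3,336.36 + $2,583.60 = $8,044.80
Monthly = $8,044.80 ÷ 12 = $670.40
Required reserve = 1 × $670.40 = $670.40
Surplus = $1,502.40 − $670.40 = $832.00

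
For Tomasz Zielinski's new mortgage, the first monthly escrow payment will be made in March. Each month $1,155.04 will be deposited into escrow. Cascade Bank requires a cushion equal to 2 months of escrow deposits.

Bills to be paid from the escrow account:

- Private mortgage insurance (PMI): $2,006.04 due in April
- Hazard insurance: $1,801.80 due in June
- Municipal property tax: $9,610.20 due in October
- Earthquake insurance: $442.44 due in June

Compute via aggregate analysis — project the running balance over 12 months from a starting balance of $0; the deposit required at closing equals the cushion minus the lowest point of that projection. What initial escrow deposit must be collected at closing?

$6,930.24

Cushion = 2 × $1,155.04 = $2,310.08
Trial balance (start $0, +$1,155.04 each month, − disbursements):
  Mar: +$1,155.04 → $1,155.04
  Apr: +$1,155.04 − $2,006.04 → $304.04
  May: +$1,155.04 → $1,459.08
  Jun: +$1,155.04 − $2,244.24 → $369.88
  Jul: +$1,155.04 → $1,524.92
  Aug: +$1,155.04 → $2,679.96
  Sep: +$1,155.04 → $3,835.00
  Oct: +$1,155.04 − $9,610.20 → -$4,620.16
  Nov: +$1,155.04 → -$3,465.12
  Dec: +$1,155.04 → -$2,310.08
  Jan: +$1,155.04 → -$1,155.04
  Feb: +$1,155.04 → $0.00
Lowest trial balance = -$4,620.16 (Oct)
Initial deposit = cushion − low point = $2,310.08 − (-$4,620.16) = $6,930.24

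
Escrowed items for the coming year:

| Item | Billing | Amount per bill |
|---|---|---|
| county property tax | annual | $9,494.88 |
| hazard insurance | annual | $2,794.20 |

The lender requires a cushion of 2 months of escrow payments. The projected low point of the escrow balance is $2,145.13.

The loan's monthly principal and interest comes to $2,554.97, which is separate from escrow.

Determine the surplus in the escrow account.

$96.95

County property tax = $9,494.88
Hazard insurance = $2,794.20
Total per year = $9,494.88 + $2,794.20 = $12,289.08
Monthly escrow = $12,289.08 ÷ 12 = $1,024.09
Required reserve = 2 × $1,024.09 = $2,048.18
Excess over cushion: $2,145.13 − $2,048.18 = $96.95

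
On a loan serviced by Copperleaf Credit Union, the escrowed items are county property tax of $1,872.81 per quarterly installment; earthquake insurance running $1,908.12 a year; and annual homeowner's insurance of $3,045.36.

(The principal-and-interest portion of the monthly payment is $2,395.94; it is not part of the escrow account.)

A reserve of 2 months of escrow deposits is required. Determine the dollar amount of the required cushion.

County property tax: $1,872.81 × 4 = $7,491.24 annually
Earthquake insurance: $1,908.12 annually
Homeowner's insurance: $3,045.36 annually
Total per year = $12,444.72
Monthly escrow = $12,444.72 ÷ 12 = $1,037.06
Required cushion = 2 × $1,037.06 = $2,074.12

$2,074.12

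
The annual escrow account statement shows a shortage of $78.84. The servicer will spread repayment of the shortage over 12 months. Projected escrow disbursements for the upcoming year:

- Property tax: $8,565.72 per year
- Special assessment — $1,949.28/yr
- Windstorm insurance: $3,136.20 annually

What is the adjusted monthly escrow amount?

Property tax: $8,565.72 per year
Special assessment: $1,949.28 per year
Windstorm insurance: $3,136.20 per year
Total per year = $13,651.20
Base monthly escrow = $13,651.20 ÷ 12 = $1,137.60
Shortage spread = $78.84 / 12 = $6.57/mo
New monthly escrow = $1,137.60 + $6.57 = $1,144.17

$1,144.17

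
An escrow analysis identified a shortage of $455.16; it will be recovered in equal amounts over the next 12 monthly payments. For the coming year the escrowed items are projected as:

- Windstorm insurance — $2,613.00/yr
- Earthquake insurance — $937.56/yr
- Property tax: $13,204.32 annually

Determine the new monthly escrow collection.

$1,434.17

Windstorm insurance = $2,613.00 per year
Earthquake insurance = $937.56 per year
Property tax = $13,204.32 per year
Total per year = $2,613.00 + $937.56 + $13,204.32 = $16,754.88
Per month = $16,754.88 / 12 = $1,396.24
Shortage per month = $455.16 ÷ 12 = $37.93
Adjusted monthly = $1,396.24 + $37.93 = $1,434.17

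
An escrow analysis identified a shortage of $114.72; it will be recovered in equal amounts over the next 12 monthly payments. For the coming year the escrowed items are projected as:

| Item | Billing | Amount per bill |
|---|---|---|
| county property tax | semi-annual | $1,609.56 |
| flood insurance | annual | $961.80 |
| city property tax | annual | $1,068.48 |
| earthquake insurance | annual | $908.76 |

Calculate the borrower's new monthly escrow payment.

$522.74

County property tax: $1,609.56 × 2 = $3,219.12
Flood insurance: $961.80
City property tax: $1,068.48
Earthquake insurance: $908.76
Combined annual = $3,219.12 + $961.80 + $1,068.48 + $908.76 = $6,158.16
Base monthly escrow = $6,158.16 / 12 = $513.18
Shortage per month = $114.72 ÷ 12 = $9.56
New monthly escrow = $513.18 + $9.56 = $522.74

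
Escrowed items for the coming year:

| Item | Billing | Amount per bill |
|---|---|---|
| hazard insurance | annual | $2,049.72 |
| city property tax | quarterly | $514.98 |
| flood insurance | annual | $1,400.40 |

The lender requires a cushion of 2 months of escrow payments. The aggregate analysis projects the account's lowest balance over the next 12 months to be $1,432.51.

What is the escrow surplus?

Hazard insurance: $2,049.72 annually
City property tax: $514.98 × 4 = $2,059.92 annually
Flood insurance: $1,400.40 annually
Annual escrow total = $5,510.04
Monthly = $5,510.04 ÷ 12 = $459.17
Cushion = 2 × $459.17 = $918.34
Excess over cushion: $1,432.51 − $918.34 = $514.17

$514.17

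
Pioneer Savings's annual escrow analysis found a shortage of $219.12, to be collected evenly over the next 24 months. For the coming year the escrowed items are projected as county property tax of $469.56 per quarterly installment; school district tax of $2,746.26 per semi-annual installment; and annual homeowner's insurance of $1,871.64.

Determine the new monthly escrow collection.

County property tax: $469.56 × 4 = $1,878.24 annually
School district tax: $2,746.26 × 2 = $5,492.52 annually
Homeowner's insurance: $1,871.64 annually
Total per year = $9,242.40
Monthly escrow = $9,242.40 / 12 = $770.20
Shortage spread = $219.12 / 24 = $9.13/mo
New monthly escrow = $770.20 + $9.13 = $779.33

$779.33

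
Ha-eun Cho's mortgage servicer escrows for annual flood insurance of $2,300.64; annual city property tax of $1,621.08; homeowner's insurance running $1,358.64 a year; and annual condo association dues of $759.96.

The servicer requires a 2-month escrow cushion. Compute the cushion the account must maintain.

Flood insurance — $2,300.64
City property tax — $1,621.08
Homeowner's insurance — $1,358.64
Condo association dues — $759.96
Yearly total = $2,300.64 + $1,621.08 + $1,358.64 + $759.96 = $6,040.32
Per month = $6,040.32 ÷ 12 = $503.36
Cushion = 2 × $503.36 = $1,006.72

$1,006.72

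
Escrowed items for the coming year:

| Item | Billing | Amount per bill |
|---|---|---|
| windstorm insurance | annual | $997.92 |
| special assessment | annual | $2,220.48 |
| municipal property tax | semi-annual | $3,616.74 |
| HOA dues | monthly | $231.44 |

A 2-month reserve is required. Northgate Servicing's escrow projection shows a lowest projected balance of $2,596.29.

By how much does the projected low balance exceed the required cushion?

$391.43

Windstorm insurance — $997.92 annually
Special assessment — $2,220.48 annually
Municipal property tax — $3,616.74 × 2 = $7,233.48 annually
HOA dues — $231.44 × 12 = $2,777.28 annually
Yearly total = $997.92 + $2,220.48 + $7,233.48 + $2,777.28 = $13,229.16
Monthly escrow = $13,229.16 / 12 = $1,102.43
Required reserve = 2 × $1,102.43 = $2,204.86
Excess over cushion: $2,596.29 − $2,204.86 = $391.43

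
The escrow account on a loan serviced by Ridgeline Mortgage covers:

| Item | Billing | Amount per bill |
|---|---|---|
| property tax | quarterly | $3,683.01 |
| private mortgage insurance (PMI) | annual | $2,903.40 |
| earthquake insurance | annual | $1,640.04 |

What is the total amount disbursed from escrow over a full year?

Property tax — $3,683.01 × 4 = $14,732.04 annually
Private mortgage insurance (PMI) — $2,903.40 annually
Earthquake insurance — $1,640.04 annually
Total annual escrow = $14,732.04 + $2,903.40 + $1,640.04 = $19,275.48

$19,275.48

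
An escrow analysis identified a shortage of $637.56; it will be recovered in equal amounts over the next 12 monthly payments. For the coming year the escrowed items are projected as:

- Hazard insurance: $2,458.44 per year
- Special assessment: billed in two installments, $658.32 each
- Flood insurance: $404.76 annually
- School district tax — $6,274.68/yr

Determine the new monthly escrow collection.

Hazard insurance: $2,458.44/yr
Special assessment: $658.32 × 2 = $1,316.64/yr
Flood insurance: $404.76/yr
School district tax: $6,274.68/yr
Total annual escrow = $10,454.52
Base monthly escrow = $10,454.52 ÷ 12 = $871.21
Shortage per month = $637.56 / 12 = $53.13
Adjusted monthly = $871.21 + $53.13 = $924.34

$924.34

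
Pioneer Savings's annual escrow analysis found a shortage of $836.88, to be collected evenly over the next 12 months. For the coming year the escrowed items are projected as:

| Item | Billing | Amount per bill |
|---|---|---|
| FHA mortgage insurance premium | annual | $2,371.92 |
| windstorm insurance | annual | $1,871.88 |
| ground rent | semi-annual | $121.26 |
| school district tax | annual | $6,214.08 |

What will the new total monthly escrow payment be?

FHA mortgage insurance premium = $2,371.92/yr
Windstorm insurance = $1,871.88/yr
Ground rent = $121.26 × 2 = $242.52/yr
School district tax = $6,214.08/yr
Total annual escrow = $10,700.40
Monthly escrow = $10,700.40 / 12 = $891.70
Monthly shortage recovery: $836.88 ÷ 12 = $69.74
New monthly escrow = $891.70 + $69.74 = $961.44

$961.44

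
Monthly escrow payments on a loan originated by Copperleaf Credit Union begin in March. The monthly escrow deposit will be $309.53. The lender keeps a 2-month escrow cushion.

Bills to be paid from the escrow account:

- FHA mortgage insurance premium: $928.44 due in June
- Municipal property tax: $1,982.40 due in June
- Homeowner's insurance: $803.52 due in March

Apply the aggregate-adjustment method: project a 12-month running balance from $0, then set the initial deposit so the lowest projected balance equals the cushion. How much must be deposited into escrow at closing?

$3,095.30

Cushion = 2 × $309.53 = $619.06
Trial balance (start $0, +$309.53 each month, − disbursements):
  Mar: +$309.53 − $803.52 → -$493.99
  Apr: +$309.53 → -$184.46
  May: +$309.53 → $125.07
  Jun: +$309.53 − $2,910.84 → -$2,476.24
  Jul: +$309.53 → -$2,166.71
  Aug: +$309.53 → -$1,857.18
  Sep: +$309.53 → -$1,547.65
  Oct: +$309.53 → -$1,238.12
  Nov: +$309.53 → -$928.59
  Dec: +$309.53 → -$619.06
  Jan: +$309.53 → -$309.53
  Feb: +$309.53 → $0.00
Lowest trial balance = -$2,476.24 (Jun)
Initial deposit = cushion − low point = $619.06 − (-$2,476.24) = $3,095.30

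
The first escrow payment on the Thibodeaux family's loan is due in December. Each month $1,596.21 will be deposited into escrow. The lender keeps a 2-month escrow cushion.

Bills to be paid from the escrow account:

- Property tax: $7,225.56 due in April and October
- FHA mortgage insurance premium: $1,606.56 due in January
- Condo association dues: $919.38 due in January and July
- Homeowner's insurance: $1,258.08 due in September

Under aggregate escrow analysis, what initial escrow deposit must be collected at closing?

$4,962.87

Cushion = 2 × $1,596.21 = $3,192.42
Trial balance (start $0, +$1,596.21 each month, − disbursements):
  Dec: +$1,596.21 → $1,596.21
  Jan: +$1,596.21 − $2,525.94 → $666.48
  Feb: +$1,596.21 → $2,262.69
  Mar: +$1,596.21 → $3,858.90
  Apr: +$1,596.21 − $7,225.56 → -$1,770.45
  May: +$1,596.21 → -$174.24
  Jun: +$1,596.21 → $1,421.97
  Jul: +$1,596.21 − $919.38 → $2,098.80
  Aug: +$1,596.21 → $3,695.01
  Sep: +$1,596.21 − $1,258.08 → $4,033.14
  Oct: +$1,596.21 − $7,225.56 → -$1,596.21
  Nov: +$1,596.21 → $0.00
Lowest trial balance = -$1,770.45 (Apr)
Initial deposit = cushion − low point = $3,192.42 − (-$1,770.45) = $4,962.87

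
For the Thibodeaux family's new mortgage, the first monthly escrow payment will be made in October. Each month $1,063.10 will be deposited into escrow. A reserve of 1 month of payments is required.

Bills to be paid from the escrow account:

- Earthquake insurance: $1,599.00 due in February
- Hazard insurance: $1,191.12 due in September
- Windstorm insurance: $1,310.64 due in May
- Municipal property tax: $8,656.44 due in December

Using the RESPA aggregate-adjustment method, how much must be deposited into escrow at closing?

$6,530.24

Cushion = 1 × $1,063.10 = $1,063.10
Trial balance (start $0, +$1,063.10 each month, − disbursements):
  Oct: +$1,063.10 → $1,063.10
  Nov: +$1,063.10 → $2,126.20
  Dec: +$1,063.10 − $8,656.44 → -$5,467.14
  Jan: +$1,063.10 → -$4,404.04
  Feb: +$1,063.10 − $1,599.00 → -$4,939.94
  Mar: +$1,063.10 → -$3,876.84
  Apr: +$1,063.10 → -$2,813.74
  May: +$1,063.10 − $1,310.64 → -$3,061.28
  Jun: +$1,063.10 → -$1,998.18
  Jul: +$1,063.10 → -$935.08
  Aug: +$1,063.10 → $128.02
  Sep: +$1,063.10 − $1,191.12 → $0.00
Lowest trial balance = -$5,467.14 (Dec)
Initial deposit = cushion − low point = $1,063.10 − (-$5,467.14) = $6,530.24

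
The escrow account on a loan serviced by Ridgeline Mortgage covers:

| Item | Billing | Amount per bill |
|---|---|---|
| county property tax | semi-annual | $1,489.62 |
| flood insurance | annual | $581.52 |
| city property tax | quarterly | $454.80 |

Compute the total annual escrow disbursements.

$5,379.96

County property tax: $1,489.62 × 2 = $2,979.24
Flood insurance: $581.52
City property tax: $454.80 × 4 = $1,819.20
Yearly total = $5,379.96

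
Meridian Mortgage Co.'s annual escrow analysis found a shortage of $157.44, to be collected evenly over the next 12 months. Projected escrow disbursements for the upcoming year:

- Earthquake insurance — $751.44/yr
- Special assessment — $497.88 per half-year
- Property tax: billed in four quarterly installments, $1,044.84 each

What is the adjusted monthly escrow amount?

Earthquake insurance: $751.44
Special assessment: $497.88 × 2 = $995.76
Property tax: $1,044.84 × 4 = $4,179.36
Yearly total = $751.44 + $995.76 + $4,179.36 = $5,926.56
Monthly = $5,926.56 / 12 = $493.88
Shortage per month = $157.44 / 12 = $13.12
New monthly escrow = $493.88 + $13.12 = $507.00

$507.00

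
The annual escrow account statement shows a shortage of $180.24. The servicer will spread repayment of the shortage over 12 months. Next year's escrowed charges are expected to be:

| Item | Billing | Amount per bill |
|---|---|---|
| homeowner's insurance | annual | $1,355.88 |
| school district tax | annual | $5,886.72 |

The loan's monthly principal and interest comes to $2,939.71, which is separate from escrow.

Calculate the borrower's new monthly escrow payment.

Homeowner's insurance = $1,355.88
School district tax = $5,886.72
Total annual escrow = $7,242.60
Per month = $7,242.60 / 12 = $603.55
Shortage per month = $180.24 / 12 = $15.02
Adjusted monthly = $603.55 + $15.02 = $618.57

$618.57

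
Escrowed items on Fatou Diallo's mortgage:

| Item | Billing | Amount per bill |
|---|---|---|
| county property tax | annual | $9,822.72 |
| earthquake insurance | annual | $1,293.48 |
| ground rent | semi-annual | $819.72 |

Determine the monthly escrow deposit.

County property tax: $9,822.72 per year
Earthquake insurance: $1,293.48 per year
Ground rent: $819.72 × 2 = $1,639.44 per year
Combined annual = $9,822.72 + $1,293.48 + $1,639.44 = $12,755.64
Monthly = $12,755.64 ÷ 12 = $1,062.97

$1,062.97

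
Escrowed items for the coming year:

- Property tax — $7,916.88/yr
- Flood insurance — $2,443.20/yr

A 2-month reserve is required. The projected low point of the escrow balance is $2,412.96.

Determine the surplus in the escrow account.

Property tax: $7,916.88 annually
Flood insurance: $2,443.20 annually
Annual escrow total = $10,360.08
Monthly escrow = $10,360.08 ÷ 12 = $863.34
Required reserve = 2 × $863.34 = $1,726.68
Excess over cushion: $2,412.96 − $1,726.68 = $686.28

$686.28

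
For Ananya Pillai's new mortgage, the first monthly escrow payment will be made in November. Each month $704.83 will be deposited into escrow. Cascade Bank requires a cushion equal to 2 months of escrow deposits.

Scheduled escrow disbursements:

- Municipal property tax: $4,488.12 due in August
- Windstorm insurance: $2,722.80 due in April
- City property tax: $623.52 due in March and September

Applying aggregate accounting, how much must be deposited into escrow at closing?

Cushion = 2 × $704.83 = $1,409.66
Trial balance (start $0, +$704.83 each month, − disbursements):
  Nov: +$704.83 → $704.83
  Dec: +$704.83 → $1,409.66
  Jan: +$704.83 → $2,114.49
  Feb: +$704.83 → $2,819.32
  Mar: +$704.83 − $623.52 → $2,900.63
  Apr: +$704.83 − $2,722.80 → $882.66
  May: +$704.83 → $1,587.49
  Jun: +$704.83 → $2,292.32
  Jul: +$704.83 → $2,997.15
  Aug: +$704.83 − $4,488.12 → -$786.14
  Sep: +$704.83 − $623.52 → -$704.83
  Oct: +$704.83 → $0.00
Lowest trial balance = -$786.14 (Aug)
Initial deposit = cushion − low point = $1,409.66 − (-$786.14) = $2,195.80

$2,195.80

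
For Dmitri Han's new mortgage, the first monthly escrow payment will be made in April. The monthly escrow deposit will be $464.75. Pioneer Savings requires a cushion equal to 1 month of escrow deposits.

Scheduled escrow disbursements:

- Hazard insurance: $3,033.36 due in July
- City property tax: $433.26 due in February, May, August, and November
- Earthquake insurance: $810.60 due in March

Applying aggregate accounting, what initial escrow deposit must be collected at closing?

Cushion = 1 × $464.75 = $464.75
Trial balance (start $0, +$464.75 each month, − disbursements):
  Apr: +$464.75 → $464.75
  May: +$464.75 − $433.26 → $496.24
  Jun: +$464.75 → $960.99
  Jul: +$464.75 − $3,033.36 → -$1,607.62
  Aug: +$464.75 − $433.26 → -$1,576.13
  Sep: +$464.75 → -$1,111.38
  Oct: +$464.75 → -$646.63
  Nov: +$464.75 − $433.26 → -$615.14
  Dec: +$464.75 → -$150.39
  Jan: +$464.75 → $314.36
  Feb: +$464.75 − $433.26 → $345.85
  Mar: +$464.75 − $810.60 → $0.00
Lowest trial balance = -$1,607.62 (Jul)
Initial deposit = cushion − low point = $464.75 − (-$1,607.62) = $2,072.37

$2,072.37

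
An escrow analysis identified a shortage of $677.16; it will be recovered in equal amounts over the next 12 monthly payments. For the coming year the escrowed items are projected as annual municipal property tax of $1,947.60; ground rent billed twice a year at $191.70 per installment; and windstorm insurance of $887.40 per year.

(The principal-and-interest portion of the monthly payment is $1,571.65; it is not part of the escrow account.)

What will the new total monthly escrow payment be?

$324.63

Municipal property tax — $1,947.60/yr
Ground rent — $191.70 × 2 = $383.40/yr
Windstorm insurance — $887.40/yr
Total annual escrow = $1,947.60 + $383.40 + $887.40 = $3,218.40
Monthly escrow = $3,218.40 ÷ 12 = $268.20
Monthly shortage recovery: $677.16 / 12 = $56.43
New monthly escrow = $268.20 + $56.43 = $324.63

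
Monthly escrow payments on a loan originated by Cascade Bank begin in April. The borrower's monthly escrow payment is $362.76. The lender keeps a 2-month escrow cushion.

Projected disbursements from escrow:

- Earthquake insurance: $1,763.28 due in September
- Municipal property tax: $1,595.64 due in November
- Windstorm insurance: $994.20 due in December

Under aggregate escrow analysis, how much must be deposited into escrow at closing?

Cushion = 2 × $362.76 = $725.52
Trial balance (start $0, +$362.76 each month, − disbursements):
  Apr: +$362.76 → $362.76
  May: +$362.76 → $725.52
  Jun: +$362.76 → $1,088.28
  Jul: +$362.76 → $1,451.04
  Aug: +$362.76 → $1,813.80
  Sep: +$362.76 − $1,763.28 → $413.28
  Oct: +$362.76 → $776.04
  Nov: +$362.76 − $1,595.64 → -$456.84
  Dec: +$362.76 − $994.20 → -$1,088.28
  Jan: +$362.76 → -$725.52
  Feb: +$362.76 → -$362.76
  Mar: +$362.76 → $0.00
Lowest trial balance = -$1,088.28 (Dec)
Initial deposit = cushion − low point = $725.52 − (-$1,088.28) = $1,813.80

$1,813.80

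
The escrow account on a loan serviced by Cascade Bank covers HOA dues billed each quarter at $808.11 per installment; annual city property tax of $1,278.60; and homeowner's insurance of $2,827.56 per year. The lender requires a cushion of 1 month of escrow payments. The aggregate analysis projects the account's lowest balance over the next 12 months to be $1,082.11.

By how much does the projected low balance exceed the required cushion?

$470.56

HOA dues = $808.11 × 4 = $3,232.44 per year
City property tax = $1,278.60 per year
Homeowner's insurance = $2,827.56 per year
Total annual escrow = $7,338.60
Monthly escrow = $7,338.60 / 12 = $611.55
Cushion = 1 × $611.55 = $611.55
Surplus = $1,082.11 − $611.55 = $470.56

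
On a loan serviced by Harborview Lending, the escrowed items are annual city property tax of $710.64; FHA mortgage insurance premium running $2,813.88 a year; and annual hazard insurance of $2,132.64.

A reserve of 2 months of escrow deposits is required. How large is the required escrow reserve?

City property tax — $710.64
FHA mortgage insurance premium — $2,813.88
Hazard insurance — $2,132.64
Annual escrow total = $5,657.16
Monthly escrow = $5,657.16 ÷ 12 = $471.43
Required cushion = 2 × $471.43 = $942.86

$942.86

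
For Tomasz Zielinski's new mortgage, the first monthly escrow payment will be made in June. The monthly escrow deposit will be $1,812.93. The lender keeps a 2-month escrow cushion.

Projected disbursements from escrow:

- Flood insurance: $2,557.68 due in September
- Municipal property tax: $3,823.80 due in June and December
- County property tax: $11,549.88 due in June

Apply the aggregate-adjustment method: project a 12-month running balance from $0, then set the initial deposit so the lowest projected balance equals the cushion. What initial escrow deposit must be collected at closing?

Cushion = 2 × $1,812.93 = $3,625.86
Trial balance (start $0, +$1,812.93 each month, − disbursements):
  Jun: +$1,812.93 − $15,373.68 → -$13,560.75
  Jul: +$1,812.93 → -$11,747.82
  Aug: +$1,812.93 → -$9,934.89
  Sep: +$1,812.93 − $2,557.68 → -$10,679.64
  Oct: +$1,812.93 → -$8,866.71
  Nov: +$1,812.93 → -$7,053.78
  Dec: +$1,812.93 − $3,823.80 → -$9,064.65
  Jan: +$1,812.93 → -$7,251.72
  Feb: +$1,812.93 → -$5,438.79
  Mar: +$1,812.93 → -$3,625.86
  Apr: +$1,812.93 → -$1,812.93
  May: +$1,812.93 → $0.00
Lowest trial balance = -$13,560.75 (Jun)
Initial deposit = cushion − low point = $3,625.86 − (-$13,560.75) = $17,186.61

$17,186.61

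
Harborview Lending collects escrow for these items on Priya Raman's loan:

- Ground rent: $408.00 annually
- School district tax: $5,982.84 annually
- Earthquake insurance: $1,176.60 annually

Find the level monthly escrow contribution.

$630.62

Ground rent: $408.00 per year
School district tax: $5,982.84 per year
Earthquake insurance: $1,176.60 per year
Yearly total = $408.00 + $5,982.84 + $1,176.60 = $7,567.44
Per month = $7,567.44 / 12 = $630.62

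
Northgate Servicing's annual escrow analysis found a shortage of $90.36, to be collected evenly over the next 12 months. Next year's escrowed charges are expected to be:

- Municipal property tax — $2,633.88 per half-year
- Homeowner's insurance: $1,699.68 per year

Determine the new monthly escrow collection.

Municipal property tax = $2,633.88 × 2 = $5,267.76
Homeowner's insurance = $1,699.68
Combined annual = $6,967.44
Monthly = $6,967.44 / 12 = $580.62
Shortage spread = $90.36 / 12 = $7.53/mo
Adjusted monthly = $580.62 + $7.53 = $588.15

$588.15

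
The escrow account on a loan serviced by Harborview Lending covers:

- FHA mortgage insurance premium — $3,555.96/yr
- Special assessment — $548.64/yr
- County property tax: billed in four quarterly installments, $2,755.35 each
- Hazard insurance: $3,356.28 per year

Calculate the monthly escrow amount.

FHA mortgage insurance premium: $3,555.96 per year
Special assessment: $548.64 per year
County property tax: $2,755.35 × 4 = $11,021.40 per year
Hazard insurance: $3,356.28 per year
Annual escrow total = $3,555.96 + $548.64 + $11,021.40 + $3,356.28 = $18,482.28
Monthly escrow = $18,482.28 / 12 = $1,540.19

$1,540.19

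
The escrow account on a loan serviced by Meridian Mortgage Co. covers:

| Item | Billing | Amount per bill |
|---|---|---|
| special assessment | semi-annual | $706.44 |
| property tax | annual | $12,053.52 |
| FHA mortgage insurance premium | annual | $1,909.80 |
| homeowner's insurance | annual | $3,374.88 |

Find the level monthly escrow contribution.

Special assessment = $706.44 × 2 = $1,412.88
Property tax = $12,053.52
FHA mortgage insurance premium = $1,909.80
Homeowner's insurance = $3,374.88
Combined annual = $1,412.88 + $12,053.52 + $1,909.80 + $3,374.88 = $18,751.08
Monthly escrow = $18,751.08 / 12 = $1,562.59

$1,562.59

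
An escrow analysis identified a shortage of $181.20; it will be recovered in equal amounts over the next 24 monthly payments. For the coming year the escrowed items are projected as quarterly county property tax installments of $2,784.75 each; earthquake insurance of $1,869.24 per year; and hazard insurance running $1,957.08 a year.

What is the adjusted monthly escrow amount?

$1,254.66

County property tax: $2,784.75 × 4 = $11,139.00
Earthquake insurance: $1,869.24
Hazard insurance: $1,957.08
Total annual escrow = $14,965.32
Base monthly escrow = $14,965.32 / 12 = $1,247.11
Shortage spread = $181.20 / 24 = $7.55/mo
New monthly escrow = $1,247.11 + $7.55 = $1,254.66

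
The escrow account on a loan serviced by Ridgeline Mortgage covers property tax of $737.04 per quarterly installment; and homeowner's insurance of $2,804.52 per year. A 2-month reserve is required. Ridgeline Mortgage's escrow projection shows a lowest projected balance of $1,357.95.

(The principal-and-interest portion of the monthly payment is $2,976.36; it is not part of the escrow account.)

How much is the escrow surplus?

Property tax: $737.04 × 4 = $2,948.16 per year
Homeowner's insurance: $2,804.52 per year
Annual escrow total = $2,948.16 + $2,804.52 = $5,752.68
Monthly = $5,752.68 / 12 = $479.39
Cushion = 2 × $479.39 = $958.78
Excess over cushion: $1,357.95 − $958.78 = $399.17

$399.17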